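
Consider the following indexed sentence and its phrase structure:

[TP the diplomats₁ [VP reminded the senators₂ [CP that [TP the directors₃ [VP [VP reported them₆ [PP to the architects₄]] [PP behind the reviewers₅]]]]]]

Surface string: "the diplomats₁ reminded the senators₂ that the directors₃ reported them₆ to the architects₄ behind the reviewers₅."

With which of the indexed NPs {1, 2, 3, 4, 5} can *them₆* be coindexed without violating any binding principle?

*them* is a pronoun, so Principle B applies: it must be free in its binding domain.
Binding domain of *them₆*: the embedded TP, whose subject is the directors₃.
*the diplomats₁* c-commands the pronoun but from outside its binding domain, and is not c-commanded by it → coindexation permitted.
*the senators₂* c-commands the pronoun but from outside its binding domain, and is not c-commanded by it → coindexation permitted.
*the directors₃* c-commands the pronoun within its binding domain → coindexation would violate Principle B.
*the architects₄*: the pronoun c-commands this R-expression → coindexation would violate Principle C on *the architects₄*.
*the reviewers₅* and the pronoun do not c-command one another → neither Principle B nor Principle C is at stake; coindexation permitted.

{1, 2, 5}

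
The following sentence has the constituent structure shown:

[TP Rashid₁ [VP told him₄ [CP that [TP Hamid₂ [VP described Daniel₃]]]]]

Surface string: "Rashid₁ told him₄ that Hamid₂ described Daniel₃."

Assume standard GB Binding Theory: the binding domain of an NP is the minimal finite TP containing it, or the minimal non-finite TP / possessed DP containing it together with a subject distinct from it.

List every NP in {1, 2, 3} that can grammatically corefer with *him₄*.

*him* is a pronoun, so Principle B applies: it must be free in its binding domain.
Binding domain of *him₄*: the matrix TP, whose subject is Rashid₁.
*Rashid₁* c-commands the pronoun within its binding domain → coindexation would violate Principle B.
*Hamid₂*: the pronoun c-commands this R-expression → coindexation would violate Principle C on *Hamid₂*.
*Daniel₃*: the pronoun c-commands this R-expression → coindexation would violate Principle C on *Daniel₃*.

none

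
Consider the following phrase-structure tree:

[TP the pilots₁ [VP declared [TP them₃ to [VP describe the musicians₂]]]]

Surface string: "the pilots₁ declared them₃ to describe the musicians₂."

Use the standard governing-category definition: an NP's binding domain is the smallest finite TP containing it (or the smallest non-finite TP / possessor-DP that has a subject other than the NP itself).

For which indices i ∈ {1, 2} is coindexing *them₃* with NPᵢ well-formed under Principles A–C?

none

*them* is a pronoun, so Principle B applies: it must be free in its binding domain.
Binding domain of *them₃*: the matrix TP, whose subject is the pilots₁.
*the pilots₁* c-commands the pronoun within its binding domain → coindexation would violate Principle B.
*the musicians₂*: the pronoun c-commands this R-expression → coindexation would violate Principle C on *the musicians₂*.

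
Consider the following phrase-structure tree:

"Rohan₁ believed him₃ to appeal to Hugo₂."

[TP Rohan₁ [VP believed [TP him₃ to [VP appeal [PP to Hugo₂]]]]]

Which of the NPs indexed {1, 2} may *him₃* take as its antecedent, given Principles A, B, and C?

*him* is a pronoun, so Principle B applies: it must be free in its binding domain.
Binding domain of *him₃*: the matrix TP, whose subject is Rohan₁.
*Rohan₁* c-commands the pronoun within its binding domain → coindexation would violate Principle B.
*Hugo₂*: the pronoun c-commands this R-expression → coindexation would violate Principle C on *Hugo₂*.

none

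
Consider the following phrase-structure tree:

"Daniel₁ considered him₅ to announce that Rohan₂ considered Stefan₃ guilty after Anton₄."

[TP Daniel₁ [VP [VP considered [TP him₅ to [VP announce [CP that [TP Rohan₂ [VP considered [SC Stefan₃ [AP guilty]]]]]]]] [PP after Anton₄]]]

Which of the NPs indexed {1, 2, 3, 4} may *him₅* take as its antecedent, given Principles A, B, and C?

{4}

*him* is a pronoun, so Principle B applies: it must be free in its binding domain.
Binding domain of *him₅*: the matrix TP, whose subject is Daniel₁.
*Daniel₁* c-commands the pronoun within its binding domain → coindexation would violate Principle B.
*Rohan₂*: the pronoun c-commands this R-expression → coindexation would violate Principle C on *Rohan₂*.
*Stefan₃*: the pronoun c-commands this R-expression → coindexation would violate Principle C on *Stefan₃*.
*Anton₄* and the pronoun do not c-command one another → neither Principle B nor Principle C is at stake; coindexation permitted.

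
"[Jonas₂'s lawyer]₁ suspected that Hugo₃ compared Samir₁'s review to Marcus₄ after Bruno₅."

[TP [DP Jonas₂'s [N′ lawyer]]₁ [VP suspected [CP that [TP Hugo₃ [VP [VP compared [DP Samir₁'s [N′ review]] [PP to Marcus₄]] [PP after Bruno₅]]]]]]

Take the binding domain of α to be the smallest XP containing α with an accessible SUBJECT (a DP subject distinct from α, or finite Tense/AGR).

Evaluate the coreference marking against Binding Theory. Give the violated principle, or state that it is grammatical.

Principle C

The two coindexed NPs are *[Jonas₂'s lawyer]₁* and *Samir₁*.
*Samir₁* is an R-expression. Principle C requires it to be free everywhere.
*[Jonas₂'s lawyer]₁* c-commands it and carries the same index.
The R-expression is bound → Principle C violation.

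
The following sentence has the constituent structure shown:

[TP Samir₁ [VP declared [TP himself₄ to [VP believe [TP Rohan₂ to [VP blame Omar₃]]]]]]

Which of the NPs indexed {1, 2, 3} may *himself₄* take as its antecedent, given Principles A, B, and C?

{1}

*himself* is an anaphor, so Principle A applies: it must be bound in its binding domain.
Binding domain of *himself₄*: the matrix TP, whose subject is Samir₁.
*Samir₁* c-commands the anaphor within its binding domain → licit binder.
*Rohan₂* does not c-command the anaphor → cannot bind it.
*Omar₃* does not c-command the anaphor → cannot bind it.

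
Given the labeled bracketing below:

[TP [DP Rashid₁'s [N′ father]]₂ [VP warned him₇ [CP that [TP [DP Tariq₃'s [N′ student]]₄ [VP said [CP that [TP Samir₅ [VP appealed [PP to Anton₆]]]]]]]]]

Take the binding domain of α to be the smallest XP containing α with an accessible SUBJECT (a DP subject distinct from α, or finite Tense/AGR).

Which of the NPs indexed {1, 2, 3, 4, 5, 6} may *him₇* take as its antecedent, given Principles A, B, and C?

{1}

*him* is a pronoun, so Principle B applies: it must be free in its binding domain.
Binding domain of *him₇*: the matrix TP, whose subject is [Rashid₁'s father]₂.
*Rashid₁* and the pronoun do not c-command one another → neither Principle B nor Principle C is at stake; coindexation permitted.
*[Rashid₁'s father]₂* c-commands the pronoun within its binding domain → coindexation would violate Principle B.
*Tariq₃*: the pronoun c-commands this R-expression → coindexation would violate Principle C on *Tariq₃*.
*[Tariq₃'s student]₄*: the pronoun c-commands this R-expression → coindexation would violate Principle C on *[Tariq₃'s student]₄*.
*Samir₅*: the pronoun c-commands this R-expression → coindexation would violate Principle C on *Samir₅*.
*Anton₆*: the pronoun c-commands this R-expression → coindexation would violate Principle C on *Anton₆*.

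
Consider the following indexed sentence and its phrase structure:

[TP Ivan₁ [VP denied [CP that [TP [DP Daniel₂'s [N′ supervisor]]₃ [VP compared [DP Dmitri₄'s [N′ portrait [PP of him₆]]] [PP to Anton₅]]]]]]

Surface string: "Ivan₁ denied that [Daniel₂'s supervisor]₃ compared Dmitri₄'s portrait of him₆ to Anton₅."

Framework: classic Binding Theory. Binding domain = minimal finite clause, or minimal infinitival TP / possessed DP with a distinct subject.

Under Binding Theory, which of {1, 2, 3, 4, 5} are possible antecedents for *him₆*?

{1, 2, 3, 5}

*him* is a pronoun, so Principle B applies: it must be free in its binding domain.
Binding domain of *him₆*: the possessed DP, whose subject is Dmitri₄.
*Ivan₁* c-commands the pronoun but from outside its binding domain, and is not c-commanded by it → coindexation permitted.
*Daniel₂* and the pronoun do not c-command one another → neither Principle B nor Principle C is at stake; coindexation permitted.
*[Daniel₂'s supervisor]₃* c-commands the pronoun but from outside its binding domain, and is not c-commanded by it → coindexation permitted.
*Dmitri₄* c-commands the pronoun within its binding domain → coindexation would violate Principle B.
*Anton₅* and the pronoun do not c-command one another → neither Principle B nor Principle C is at stake; coindexation permitted.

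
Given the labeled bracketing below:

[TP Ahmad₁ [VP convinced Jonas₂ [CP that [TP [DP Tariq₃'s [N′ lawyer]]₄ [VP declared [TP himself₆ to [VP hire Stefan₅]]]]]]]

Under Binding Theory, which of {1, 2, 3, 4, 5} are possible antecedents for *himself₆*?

*himself* is an anaphor, so Principle A applies: it must be bound in its binding domain.
Binding domain of *himself₆*: the embedded TP, whose subject is [Tariq₃'s lawyer]₄.
*Ahmad₁* c-commands the anaphor but is outside its binding domain → cannot satisfy Principle A.
*Jonas₂* c-commands the anaphor but is outside its binding domain → cannot satisfy Principle A.
*Tariq₃* does not c-command the anaphor → cannot bind it.
*[Tariq₃'s lawyer]₄* c-commands the anaphor within its binding domain → licit binder.
*Stefan₅* does not c-command the anaphor → cannot bind it.

{4}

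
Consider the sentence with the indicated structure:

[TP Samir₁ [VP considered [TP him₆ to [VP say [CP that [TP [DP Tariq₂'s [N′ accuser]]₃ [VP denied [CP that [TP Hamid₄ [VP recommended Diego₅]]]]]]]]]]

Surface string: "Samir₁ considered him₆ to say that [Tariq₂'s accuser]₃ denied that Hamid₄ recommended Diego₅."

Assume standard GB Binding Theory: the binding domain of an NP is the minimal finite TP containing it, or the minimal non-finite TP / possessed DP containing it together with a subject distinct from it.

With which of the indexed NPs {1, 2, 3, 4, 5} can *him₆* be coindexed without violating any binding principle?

none

*him* is a pronoun, so Principle B applies: it must be free in its binding domain.
Binding domain of *him₆*: the matrix TP, whose subject is Samir₁.
*Samir₁* c-commands the pronoun within its binding domain → coindexation would violate Principle B.
*Tariq₂*: the pronoun c-commands this R-expression → coindexation would violate Principle C on *Tariq₂*.
*[Tariq₂'s accuser]₃*: the pronoun c-commands this R-expression → coindexation would violate Principle C on *[Tariq₂'s accuser]₃*.
*Hamid₄*: the pronoun c-commands this R-expression → coindexation would violate Principle C on *Hamid₄*.
*Diego₅*: the pronoun c-commands this R-expression → coindexation would violate Principle C on *Diego₅*.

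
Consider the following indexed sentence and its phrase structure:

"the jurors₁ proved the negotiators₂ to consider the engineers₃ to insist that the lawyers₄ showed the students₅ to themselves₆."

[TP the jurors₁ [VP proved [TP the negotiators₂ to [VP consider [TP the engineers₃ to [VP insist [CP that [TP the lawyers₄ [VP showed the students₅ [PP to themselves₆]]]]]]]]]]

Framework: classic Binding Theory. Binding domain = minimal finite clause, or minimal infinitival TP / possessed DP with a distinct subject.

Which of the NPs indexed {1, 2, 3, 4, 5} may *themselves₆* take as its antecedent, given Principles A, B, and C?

*themselves* is an anaphor, so Principle A applies: it must be bound in its binding domain.
Binding domain of *themselves₆*: the embedded TP, whose subject is the lawyers₄.
*the jurors₁* c-commands the anaphor but is outside its binding domain → cannot satisfy Principle A.
*the negotiators₂* c-commands the anaphor but is outside its binding domain → cannot satisfy Principle A.
*the engineers₃* c-commands the anaphor but is outside its binding domain → cannot satisfy Principle A.
*the lawyers₄* c-commands the anaphor within its binding domain → licit binder.
*the students₅* c-commands the anaphor within its binding domain → licit binder.

{4, 5}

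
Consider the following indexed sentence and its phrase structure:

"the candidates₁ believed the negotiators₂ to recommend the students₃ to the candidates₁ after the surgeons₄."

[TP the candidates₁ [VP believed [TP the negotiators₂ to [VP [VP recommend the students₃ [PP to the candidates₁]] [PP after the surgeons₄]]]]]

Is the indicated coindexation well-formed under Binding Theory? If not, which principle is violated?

Principle C

The two coindexed NPs are *the candidates₁* (the higher occurrence) and *the candidates₁* (the lower occurrence).
*the candidates₁* (the lower occurrence) is an R-expression. Principle C requires it to be free everywhere.
*the candidates₁* (the higher occurrence) c-commands it and carries the same index.
The R-expression is bound → Principle C violation.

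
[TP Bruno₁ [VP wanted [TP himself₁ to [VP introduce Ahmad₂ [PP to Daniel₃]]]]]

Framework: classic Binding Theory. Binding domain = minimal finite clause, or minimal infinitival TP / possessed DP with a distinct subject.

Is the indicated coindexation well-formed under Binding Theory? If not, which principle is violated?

The two coindexed NPs are *Bruno₁* and *himself₁*.
*himself₁* is an anaphor; its binding domain is the matrix TP, whose subject is Bruno₁. *Bruno₁* c-commands it within that domain and shares its index, so Principle A is satisfied.
*Bruno₁* is an R-expression; *himself₁* does not c-command it, and no other NP shares its index, so Principle C is satisfied.
All principles are respected.

grammatical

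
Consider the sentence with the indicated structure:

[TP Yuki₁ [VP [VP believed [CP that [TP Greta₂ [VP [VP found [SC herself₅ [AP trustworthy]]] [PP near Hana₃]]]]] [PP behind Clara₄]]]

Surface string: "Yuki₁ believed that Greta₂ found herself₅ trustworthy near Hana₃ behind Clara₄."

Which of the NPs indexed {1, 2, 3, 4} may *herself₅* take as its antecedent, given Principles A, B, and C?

*herself* is an anaphor, so Principle A applies: it must be bound in its binding domain.
Binding domain of *herself₅*: the embedded TP, whose subject is Greta₂.
*Yuki₁* c-commands the anaphor but is outside its binding domain → cannot satisfy Principle A.
*Greta₂* c-commands the anaphor within its binding domain → licit binder.
*Hana₃* does not c-command the anaphor → cannot bind it.
*Clara₄* does not c-command the anaphor → cannot bind it.

{2}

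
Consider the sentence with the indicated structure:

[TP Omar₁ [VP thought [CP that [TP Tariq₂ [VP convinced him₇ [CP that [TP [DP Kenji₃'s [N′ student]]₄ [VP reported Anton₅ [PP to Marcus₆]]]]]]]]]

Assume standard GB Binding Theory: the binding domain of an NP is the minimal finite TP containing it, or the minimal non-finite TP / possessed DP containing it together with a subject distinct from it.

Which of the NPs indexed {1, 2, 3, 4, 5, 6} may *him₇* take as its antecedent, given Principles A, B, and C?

*him* is a pronoun, so Principle B applies: it must be free in its binding domain.
Binding domain of *him₇*: the embedded TP, whose subject is Tariq₂.
*Omar₁* c-commands the pronoun but from outside its binding domain, and is not c-commanded by it → coindexation permitted.
*Tariq₂* c-commands the pronoun within its binding domain → coindexation would violate Principle B.
*Kenji₃*: the pronoun c-commands this R-expression → coindexation would violate Principle C on *Kenji₃*.
*[Kenji₃'s student]₄*: the pronoun c-commands this R-expression → coindexation would violate Principle C on *[Kenji₃'s student]₄*.
*Anton₅*: the pronoun c-commands this R-expression → coindexation would violate Principle C on *Anton₅*.
*Marcus₆*: the pronoun c-commands this R-expression → coindexation would violate Principle C on *Marcus₆*.

{1}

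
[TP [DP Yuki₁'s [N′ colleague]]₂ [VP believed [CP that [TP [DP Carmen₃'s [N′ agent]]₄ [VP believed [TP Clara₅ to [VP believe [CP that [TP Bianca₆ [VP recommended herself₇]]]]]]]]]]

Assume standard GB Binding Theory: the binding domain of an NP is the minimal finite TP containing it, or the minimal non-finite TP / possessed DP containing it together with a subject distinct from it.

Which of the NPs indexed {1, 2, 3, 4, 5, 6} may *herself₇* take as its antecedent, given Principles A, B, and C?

{6}

*herself* is an anaphor, so Principle A applies: it must be bound in its binding domain.
Binding domain of *herself₇*: the embedded TP, whose subject is Bianca₆.
*Yuki₁* does not c-command the anaphor → cannot bind it.
*[Yuki₁'s colleague]₂* c-commands the anaphor but is outside its binding domain → cannot satisfy Principle A.
*Carmen₃* does not c-command the anaphor → cannot bind it.
*[Carmen₃'s agent]₄* c-commands the anaphor but is outside its binding domain → cannot satisfy Principle A.
*Clara₅* c-commands the anaphor but is outside its binding domain → cannot satisfy Principle A.
*Bianca₆* c-commands the anaphor within its binding domain → licit binder.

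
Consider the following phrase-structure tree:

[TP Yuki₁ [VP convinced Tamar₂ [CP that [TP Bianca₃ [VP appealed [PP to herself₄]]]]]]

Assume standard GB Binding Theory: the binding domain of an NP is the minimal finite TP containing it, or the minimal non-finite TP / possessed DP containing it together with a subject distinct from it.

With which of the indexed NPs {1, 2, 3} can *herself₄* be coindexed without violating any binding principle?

{3}

*herself* is an anaphor, so Principle A applies: it must be bound in its binding domain.
Binding domain of *herself₄*: the embedded TP, whose subject is Bianca₃.
*Yuki₁* c-commands the anaphor but is outside its binding domain → cannot satisfy Principle A.
*Tamar₂* c-commands the anaphor but is outside its binding domain → cannot satisfy Principle A.
*Bianca₃* c-commands the anaphor within its binding domain → licit binder.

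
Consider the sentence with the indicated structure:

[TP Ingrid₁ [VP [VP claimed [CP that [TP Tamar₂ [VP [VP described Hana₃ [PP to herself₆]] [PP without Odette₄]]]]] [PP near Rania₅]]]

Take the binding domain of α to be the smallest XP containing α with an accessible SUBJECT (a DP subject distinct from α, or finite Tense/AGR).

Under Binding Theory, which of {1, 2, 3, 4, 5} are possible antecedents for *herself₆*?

*herself* is an anaphor, so Principle A applies: it must be bound in its binding domain.
Binding domain of *herself₆*: the embedded TP, whose subject is Tamar₂.
*Ingrid₁* c-commands the anaphor but is outside its binding domain → cannot satisfy Principle A.
*Tamar₂* c-commands the anaphor within its binding domain → licit binder.
*Hana₃* c-commands the anaphor within its binding domain → licit binder.
*Odette₄* does not c-command the anaphor → cannot bind it.
*Rania₅* does not c-command the anaphor → cannot bind it.

{2, 3}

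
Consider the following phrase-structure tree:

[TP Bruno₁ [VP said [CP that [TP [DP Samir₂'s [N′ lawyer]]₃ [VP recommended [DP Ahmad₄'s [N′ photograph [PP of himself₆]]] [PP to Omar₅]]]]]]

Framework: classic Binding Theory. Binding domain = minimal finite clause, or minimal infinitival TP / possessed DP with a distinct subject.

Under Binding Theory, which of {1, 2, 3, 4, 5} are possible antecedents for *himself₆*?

*himself* is an anaphor, so Principle A applies: it must be bound in its binding domain.
Binding domain of *himself₆*: the possessed DP, whose subject is Ahmad₄.
*Bruno₁* c-commands the anaphor but is outside its binding domain → cannot satisfy Principle A.
*Samir₂* does not c-command the anaphor → cannot bind it.
*[Samir₂'s lawyer]₃* c-commands the anaphor but is outside its binding domain → cannot satisfy Principle A.
*Ahmad₄* c-commands the anaphor within its binding domain → licit binder.
*Omar₅* does not c-command the anaphor → cannot bind it.

{4}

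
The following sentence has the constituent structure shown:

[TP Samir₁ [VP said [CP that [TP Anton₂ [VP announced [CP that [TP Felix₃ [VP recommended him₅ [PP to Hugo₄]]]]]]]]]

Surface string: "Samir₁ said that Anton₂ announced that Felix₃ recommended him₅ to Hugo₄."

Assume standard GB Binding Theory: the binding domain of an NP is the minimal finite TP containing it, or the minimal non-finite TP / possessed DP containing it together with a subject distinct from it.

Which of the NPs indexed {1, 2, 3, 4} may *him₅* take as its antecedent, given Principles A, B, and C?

*him* is a pronoun, so Principle B applies: it must be free in its binding domain.
Binding domain of *him₅*: the embedded TP, whose subject is Felix₃.
*Samir₁* c-commands the pronoun but from outside its binding domain, and is not c-commanded by it → coindexation permitted.
*Anton₂* c-commands the pronoun but from outside its binding domain, and is not c-commanded by it → coindexation permitted.
*Felix₃* c-commands the pronoun within its binding domain → coindexation would violate Principle B.
*Hugo₄*: the pronoun c-commands this R-expression → coindexation would violate Principle C on *Hugo₄*.

{1, 2}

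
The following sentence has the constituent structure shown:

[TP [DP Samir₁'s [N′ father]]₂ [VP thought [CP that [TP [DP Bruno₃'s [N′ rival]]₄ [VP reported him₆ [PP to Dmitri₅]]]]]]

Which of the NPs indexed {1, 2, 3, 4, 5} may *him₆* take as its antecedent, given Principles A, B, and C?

*him* is a pronoun, so Principle B applies: it must be free in its binding domain.
Binding domain of *him₆*: the embedded TP, whose subject is [Bruno₃'s rival]₄.
*Samir₁* and the pronoun do not c-command one another → neither Principle B nor Principle C is at stake; coindexation permitted.
*[Samir₁'s father]₂* c-commands the pronoun but from outside its binding domain, and is not c-commanded by it → coindexation permitted.
*Bruno₃* and the pronoun do not c-command one another → neither Principle B nor Principle C is at stake; coindexation permitted.
*[Bruno₃'s rival]₄* c-commands the pronoun within its binding domain → coindexation would violate Principle B.
*Dmitri₅*: the pronoun c-commands this R-expression → coindexation would violate Principle C on *Dmitri₅*.

{1, 2, 3}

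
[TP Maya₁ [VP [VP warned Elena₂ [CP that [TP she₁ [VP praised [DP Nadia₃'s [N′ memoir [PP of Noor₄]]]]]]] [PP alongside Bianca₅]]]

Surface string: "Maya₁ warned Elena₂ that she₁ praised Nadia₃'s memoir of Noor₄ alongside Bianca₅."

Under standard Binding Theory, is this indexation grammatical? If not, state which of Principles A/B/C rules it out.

grammatical

The two coindexed NPs are *Maya₁* and *she₁*.
*she₁* is a pronoun; nothing c-commands it within its binding domain (the embedded TP.), so Principle B holds trivially.
*Maya₁* is an R-expression; *she₁* does not c-command it, and no other NP shares its index, so Principle C is satisfied.
All principles are respected.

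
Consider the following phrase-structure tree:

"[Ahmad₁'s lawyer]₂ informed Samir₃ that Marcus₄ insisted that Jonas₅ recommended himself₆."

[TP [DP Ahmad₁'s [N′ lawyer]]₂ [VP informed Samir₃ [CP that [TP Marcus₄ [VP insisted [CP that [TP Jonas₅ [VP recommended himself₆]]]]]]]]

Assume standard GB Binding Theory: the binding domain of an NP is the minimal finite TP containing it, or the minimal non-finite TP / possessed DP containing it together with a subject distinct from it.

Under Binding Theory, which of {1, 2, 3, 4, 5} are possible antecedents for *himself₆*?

{5}

*himself* is an anaphor, so Principle A applies: it must be bound in its binding domain.
Binding domain of *himself₆*: the embedded TP, whose subject is Jonas₅.
*Ahmad₁* does not c-command the anaphor → cannot bind it.
*[Ahmad₁'s lawyer]₂* c-commands the anaphor but is outside its binding domain → cannot satisfy Principle A.
*Samir₃* c-commands the anaphor but is outside its binding domain → cannot satisfy Principle A.
*Marcus₄* c-commands the anaphor but is outside its binding domain → cannot satisfy Principle A.
*Jonas₅* c-commands the anaphor within its binding domain → licit binder.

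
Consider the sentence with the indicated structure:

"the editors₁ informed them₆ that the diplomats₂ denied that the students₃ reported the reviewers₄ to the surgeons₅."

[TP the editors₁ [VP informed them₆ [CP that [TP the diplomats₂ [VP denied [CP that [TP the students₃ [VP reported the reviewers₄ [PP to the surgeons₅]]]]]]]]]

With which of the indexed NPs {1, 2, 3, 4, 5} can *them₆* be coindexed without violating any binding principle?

none

*them* is a pronoun, so Principle B applies: it must be free in its binding domain.
Binding domain of *them₆*: the matrix TP, whose subject is the editors₁.
*the editors₁* c-commands the pronoun within its binding domain → coindexation would violate Principle B.
*the diplomats₂*: the pronoun c-commands this R-expression → coindexation would violate Principle C on *the diplomats₂*.
*the students₃*: the pronoun c-commands this R-expression → coindexation would violate Principle C on *the students₃*.
*the reviewers₄*: the pronoun c-commands this R-expression → coindexation would violate Principle C on *the reviewers₄*.
*the surgeons₅*: the pronoun c-commands this R-expression → coindexation would violate Principle C on *the surgeons₅*.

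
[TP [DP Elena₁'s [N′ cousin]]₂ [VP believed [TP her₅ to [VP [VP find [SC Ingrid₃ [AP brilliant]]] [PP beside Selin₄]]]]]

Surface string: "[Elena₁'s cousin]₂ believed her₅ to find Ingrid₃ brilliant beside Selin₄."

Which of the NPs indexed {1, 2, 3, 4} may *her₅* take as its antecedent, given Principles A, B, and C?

{1}

*her* is a pronoun, so Principle B applies: it must be free in its binding domain.
Binding domain of *her₅*: the matrix TP, whose subject is [Elena₁'s cousin]₂.
*Elena₁* and the pronoun do not c-command one another → neither Principle B nor Principle C is at stake; coindexation permitted.
*[Elena₁'s cousin]₂* c-commands the pronoun within its binding domain → coindexation would violate Principle B.
*Ingrid₃*: the pronoun c-commands this R-expression → coindexation would violate Principle C on *Ingrid₃*.
*Selin₄*: the pronoun c-commands this R-expression → coindexation would violate Principle C on *Selin₄*.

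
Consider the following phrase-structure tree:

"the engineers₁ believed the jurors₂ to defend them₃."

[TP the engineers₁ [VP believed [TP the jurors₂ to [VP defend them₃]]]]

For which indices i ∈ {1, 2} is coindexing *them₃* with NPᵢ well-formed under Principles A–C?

{1}

*them* is a pronoun, so Principle B applies: it must be free in its binding domain.
Binding domain of *them₃*: the embedded TP, whose subject is the jurors₂.
*the engineers₁* c-commands the pronoun but from outside its binding domain, and is not c-commanded by it → coindexation permitted.
*the jurors₂* c-commands the pronoun within its binding domain → coindexation would violate Principle B.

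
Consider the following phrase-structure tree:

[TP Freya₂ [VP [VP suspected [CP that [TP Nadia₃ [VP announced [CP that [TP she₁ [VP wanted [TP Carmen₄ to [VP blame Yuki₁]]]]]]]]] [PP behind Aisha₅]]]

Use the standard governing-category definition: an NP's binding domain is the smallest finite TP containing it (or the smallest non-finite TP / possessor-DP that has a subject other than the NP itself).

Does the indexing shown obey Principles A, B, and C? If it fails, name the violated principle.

The two coindexed NPs are *she₁* and *Yuki₁*.
*Yuki₁* is an R-expression. Principle C requires it to be free everywhere.
*she₁* c-commands it and carries the same index.
The R-expression is bound → Principle C violation.

Principle C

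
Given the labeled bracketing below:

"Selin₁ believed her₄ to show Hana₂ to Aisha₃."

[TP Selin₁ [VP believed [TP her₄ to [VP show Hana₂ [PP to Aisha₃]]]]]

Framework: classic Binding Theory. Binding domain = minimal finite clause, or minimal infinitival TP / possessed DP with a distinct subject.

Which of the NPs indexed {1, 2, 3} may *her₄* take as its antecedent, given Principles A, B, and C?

*her* is a pronoun, so Principle B applies: it must be free in its binding domain.
Binding domain of *her₄*: the matrix TP, whose subject is Selin₁.
*Selin₁* c-commands the pronoun within its binding domain → coindexation would violate Principle B.
*Hana₂*: the pronoun c-commands this R-expression → coindexation would violate Principle C on *Hana₂*.
*Aisha₃*: the pronoun c-commands this R-expression → coindexation would violate Principle C on *Aisha₃*.

none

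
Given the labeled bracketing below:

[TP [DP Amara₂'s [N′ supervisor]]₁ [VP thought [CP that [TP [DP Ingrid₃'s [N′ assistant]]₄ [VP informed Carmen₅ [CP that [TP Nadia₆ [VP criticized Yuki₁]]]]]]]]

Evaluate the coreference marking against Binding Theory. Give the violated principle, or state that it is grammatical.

Principle C

The two coindexed NPs are *[Amara₂'s supervisor]₁* and *Yuki₁*.
*Yuki₁* is an R-expression. Principle C requires it to be free everywhere.
*[Amara₂'s supervisor]₁* c-commands it and carries the same index.
The R-expression is bound → Principle C violation.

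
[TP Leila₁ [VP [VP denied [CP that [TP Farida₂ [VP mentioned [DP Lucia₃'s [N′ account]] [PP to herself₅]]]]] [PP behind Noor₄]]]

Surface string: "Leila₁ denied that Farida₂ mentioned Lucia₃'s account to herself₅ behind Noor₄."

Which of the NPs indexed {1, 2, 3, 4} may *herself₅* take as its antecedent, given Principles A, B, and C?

*herself* is an anaphor, so Principle A applies: it must be bound in its binding domain.
Binding domain of *herself₅*: the embedded TP, whose subject is Farida₂.
*Leila₁* c-commands the anaphor but is outside its binding domain → cannot satisfy Principle A.
*Farida₂* c-commands the anaphor within its binding domain → licit binder.
*Lucia₃* does not c-command the anaphor → cannot bind it.
*Noor₄* does not c-command the anaphor → cannot bind it.

{2}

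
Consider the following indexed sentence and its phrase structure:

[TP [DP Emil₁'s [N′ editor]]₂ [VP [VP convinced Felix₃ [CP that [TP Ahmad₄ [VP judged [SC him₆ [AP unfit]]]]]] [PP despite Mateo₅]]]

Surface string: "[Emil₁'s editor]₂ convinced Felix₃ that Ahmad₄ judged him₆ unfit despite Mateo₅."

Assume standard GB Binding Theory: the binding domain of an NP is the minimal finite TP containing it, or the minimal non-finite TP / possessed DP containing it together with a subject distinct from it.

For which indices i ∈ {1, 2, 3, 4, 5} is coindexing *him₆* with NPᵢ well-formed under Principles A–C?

{1, 2, 3, 5}

*him* is a pronoun, so Principle B applies: it must be free in its binding domain.
Binding domain of *him₆*: the embedded TP, whose subject is Ahmad₄.
*Emil₁* and the pronoun do not c-command one another → neither Principle B nor Principle C is at stake; coindexation permitted.
*[Emil₁'s editor]₂* c-commands the pronoun but from outside its binding domain, and is not c-commanded by it → coindexation permitted.
*Felix₃* c-commands the pronoun but from outside its binding domain, and is not c-commanded by it → coindexation permitted.
*Ahmad₄* c-commands the pronoun within its binding domain → coindexation would violate Principle B.
*Mateo₅* and the pronoun do not c-command one another → neither Principle B nor Principle C is at stake; coindexation permitted.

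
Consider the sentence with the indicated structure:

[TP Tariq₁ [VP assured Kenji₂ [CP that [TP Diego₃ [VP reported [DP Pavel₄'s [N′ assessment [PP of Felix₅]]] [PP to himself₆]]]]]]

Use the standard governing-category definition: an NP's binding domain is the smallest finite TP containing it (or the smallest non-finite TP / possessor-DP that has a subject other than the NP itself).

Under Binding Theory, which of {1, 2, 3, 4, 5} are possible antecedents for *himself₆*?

{3}

*himself* is an anaphor, so Principle A applies: it must be bound in its binding domain.
Binding domain of *himself₆*: the embedded TP, whose subject is Diego₃.
*Tariq₁* c-commands the anaphor but is outside its binding domain → cannot satisfy Principle A.
*Kenji₂* c-commands the anaphor but is outside its binding domain → cannot satisfy Principle A.
*Diego₃* c-commands the anaphor within its binding domain → licit binder.
*Pavel₄* does not c-command the anaphor → cannot bind it.
*Felix₅* does not c-command the anaphor → cannot bind it.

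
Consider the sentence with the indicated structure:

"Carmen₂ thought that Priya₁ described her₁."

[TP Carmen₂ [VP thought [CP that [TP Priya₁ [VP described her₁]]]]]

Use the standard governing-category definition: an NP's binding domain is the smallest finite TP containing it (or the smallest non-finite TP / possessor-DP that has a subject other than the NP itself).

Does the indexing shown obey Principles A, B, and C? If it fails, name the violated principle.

The two coindexed NPs are *Priya₁* and *her₁*.
*her₁* is a pronoun. Its binding domain is the embedded TP, whose subject is Priya₁.
*Priya₁* c-commands it within that domain and carries the same index.
The pronoun is locally bound → Principle B violation.

Principle B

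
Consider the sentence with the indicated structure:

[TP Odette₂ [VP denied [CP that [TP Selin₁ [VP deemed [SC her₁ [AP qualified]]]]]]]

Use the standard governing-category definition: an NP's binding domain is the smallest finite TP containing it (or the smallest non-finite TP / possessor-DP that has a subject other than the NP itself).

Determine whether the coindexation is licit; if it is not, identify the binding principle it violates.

The two coindexed NPs are *Selin₁* and *her₁*.
*her₁* is a pronoun. Its binding domain is the embedded TP, whose subject is Selin₁.
*Selin₁* c-commands it within that domain and carries the same index.
The pronoun is locally bound → Principle B violation.

Principle B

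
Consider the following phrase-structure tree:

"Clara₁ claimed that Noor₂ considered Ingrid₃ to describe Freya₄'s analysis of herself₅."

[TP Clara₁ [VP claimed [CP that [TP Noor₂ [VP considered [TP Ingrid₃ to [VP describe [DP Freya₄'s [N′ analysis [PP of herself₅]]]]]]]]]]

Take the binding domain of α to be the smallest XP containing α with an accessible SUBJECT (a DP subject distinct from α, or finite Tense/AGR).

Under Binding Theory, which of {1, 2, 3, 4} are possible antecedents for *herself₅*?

{4}

*herself* is an anaphor, so Principle A applies: it must be bound in its binding domain.
Binding domain of *herself₅*: the possessed DP, whose subject is Freya₄.
*Clara₁* c-commands the anaphor but is outside its binding domain → cannot satisfy Principle A.
*Noor₂* c-commands the anaphor but is outside its binding domain → cannot satisfy Principle A.
*Ingrid₃* c-commands the anaphor but is outside its binding domain → cannot satisfy Principle A.
*Freya₄* c-commands the anaphor within its binding domain → licit binder.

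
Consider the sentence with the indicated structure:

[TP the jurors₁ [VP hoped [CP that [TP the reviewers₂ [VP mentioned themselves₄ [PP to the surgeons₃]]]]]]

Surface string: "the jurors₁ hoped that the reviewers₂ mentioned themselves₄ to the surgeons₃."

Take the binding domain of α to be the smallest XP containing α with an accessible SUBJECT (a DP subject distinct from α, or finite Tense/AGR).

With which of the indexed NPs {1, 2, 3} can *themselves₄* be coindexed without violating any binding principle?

{2}

*themselves* is an anaphor, so Principle A applies: it must be bound in its binding domain.
Binding domain of *themselves₄*: the embedded TP, whose subject is the reviewers₂.
*the jurors₁* c-commands the anaphor but is outside its binding domain → cannot satisfy Principle A.
*the reviewers₂* c-commands the anaphor within its binding domain → licit binder.
*the surgeons₃* does not c-command the anaphor → cannot bind it.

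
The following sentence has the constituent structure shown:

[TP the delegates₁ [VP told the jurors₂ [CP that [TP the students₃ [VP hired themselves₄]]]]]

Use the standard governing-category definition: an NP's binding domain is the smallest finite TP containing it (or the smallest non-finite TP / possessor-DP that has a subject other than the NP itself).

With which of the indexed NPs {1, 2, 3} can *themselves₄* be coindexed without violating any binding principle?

*themselves* is an anaphor, so Principle A applies: it must be bound in its binding domain.
Binding domain of *themselves₄*: the embedded TP, whose subject is the students₃.
*the delegates₁* c-commands the anaphor but is outside its binding domain → cannot satisfy Principle A.
*the jurors₂* c-commands the anaphor but is outside its binding domain → cannot satisfy Principle A.
*the students₃* c-commands the anaphor within its binding domain → licit binder.

{3}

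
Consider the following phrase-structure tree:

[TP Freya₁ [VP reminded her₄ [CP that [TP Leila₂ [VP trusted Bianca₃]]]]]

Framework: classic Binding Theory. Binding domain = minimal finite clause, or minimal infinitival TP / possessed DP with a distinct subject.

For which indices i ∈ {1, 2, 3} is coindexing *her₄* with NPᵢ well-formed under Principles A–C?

*her* is a pronoun, so Principle B applies: it must be free in its binding domain.
Binding domain of *her₄*: the matrix TP, whose subject is Freya₁.
*Freya₁* c-commands the pronoun within its binding domain → coindexation would violate Principle B.
*Leila₂*: the pronoun c-commands this R-expression → coindexation would violate Principle C on *Leila₂*.
*Bianca₃*: the pronoun c-commands this R-expression → coindexation would violate Principle C on *Bianca₃*.

none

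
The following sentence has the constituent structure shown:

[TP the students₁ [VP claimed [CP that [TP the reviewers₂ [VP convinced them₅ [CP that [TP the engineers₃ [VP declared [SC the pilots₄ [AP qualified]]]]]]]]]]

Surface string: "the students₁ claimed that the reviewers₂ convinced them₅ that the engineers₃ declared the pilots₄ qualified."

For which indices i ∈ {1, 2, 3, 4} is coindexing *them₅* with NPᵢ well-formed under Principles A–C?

*them* is a pronoun, so Principle B applies: it must be free in its binding domain.
Binding domain of *them₅*: the embedded TP, whose subject is the reviewers₂.
*the students₁* c-commands the pronoun but from outside its binding domain, and is not c-commanded by it → coindexation permitted.
*the reviewers₂* c-commands the pronoun within its binding domain → coindexation would violate Principle B.
*the engineers₃*: the pronoun c-commands this R-expression → coindexation would violate Principle C on *the engineers₃*.
*the pilots₄*: the pronoun c-commands this R-expression → coindexation would violate Principle C on *the pilots₄*.

{1}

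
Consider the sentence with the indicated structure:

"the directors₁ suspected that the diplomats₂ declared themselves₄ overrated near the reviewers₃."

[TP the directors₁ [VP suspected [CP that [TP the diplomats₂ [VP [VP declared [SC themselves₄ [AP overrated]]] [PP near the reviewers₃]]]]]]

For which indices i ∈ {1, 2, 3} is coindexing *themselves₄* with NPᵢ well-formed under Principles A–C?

*themselves* is an anaphor, so Principle A applies: it must be bound in its binding domain.
Binding domain of *themselves₄*: the embedded TP, whose subject is the diplomats₂.
*the directors₁* c-commands the anaphor but is outside its binding domain → cannot satisfy Principle A.
*the diplomats₂* c-commands the anaphor within its binding domain → licit binder.
*the reviewers₃* does not c-command the anaphor → cannot bind it.

{2}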